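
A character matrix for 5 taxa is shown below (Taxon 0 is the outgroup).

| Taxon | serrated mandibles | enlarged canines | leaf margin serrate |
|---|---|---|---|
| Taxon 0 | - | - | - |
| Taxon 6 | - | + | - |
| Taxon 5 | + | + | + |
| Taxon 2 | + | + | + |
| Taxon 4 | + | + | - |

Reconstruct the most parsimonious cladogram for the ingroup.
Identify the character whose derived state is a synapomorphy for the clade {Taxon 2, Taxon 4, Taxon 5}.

serrated mandibles

The outgroup has state '-' for every character, so '+' is the derived state throughout.
serrated mandibles (derived state '+') is shared by Taxon 2, Taxon 4, and Taxon 5 — a synapomorphy uniting that clade.
All ingroup taxa share the derived state '+' for enlarged canines; it defines the ingroup but does not resolve relationships within it.
leaf margin serrate: derived state '+' in Taxon 2 and Taxon 5 only — synapomorphy for {Taxon 2, Taxon 5}.
Most parsimonious ingroup topology: (Taxon 6,((Taxon 5,Taxon 2),Taxon 4)).
The clade {Taxon 2, Taxon 4, Taxon 5} is supported by serrated mandibles: its derived state '+' occurs in exactly those taxa and in no other taxon (including the outgroup).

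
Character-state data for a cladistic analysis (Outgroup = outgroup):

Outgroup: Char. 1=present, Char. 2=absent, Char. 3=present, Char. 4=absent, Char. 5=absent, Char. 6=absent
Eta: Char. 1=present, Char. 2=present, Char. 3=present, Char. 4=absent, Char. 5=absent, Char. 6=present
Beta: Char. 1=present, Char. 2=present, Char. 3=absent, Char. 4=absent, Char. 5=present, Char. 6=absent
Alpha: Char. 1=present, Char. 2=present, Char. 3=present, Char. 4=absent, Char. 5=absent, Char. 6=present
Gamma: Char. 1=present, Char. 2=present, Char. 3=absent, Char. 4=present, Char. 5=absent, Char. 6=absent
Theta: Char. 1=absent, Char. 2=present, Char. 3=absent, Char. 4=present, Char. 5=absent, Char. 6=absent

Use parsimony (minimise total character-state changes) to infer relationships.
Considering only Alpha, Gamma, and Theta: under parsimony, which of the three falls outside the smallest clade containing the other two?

Character polarity is set by the outgroup: the derived state is whichever differs from the outgroup's state, so for Char. 1, Char. 3 the derived state is 'absent', and for the remaining characters it is 'present'.
Char. 1: derived state 'absent' in Theta only — an autapomorphy, so it tells us nothing about relationships among taxa.
Char. 2 (derived state 'present') is shared by all ingroup taxa — unites the whole ingroup.
Only Beta, Gamma, and Theta show the derived state 'absent' for Char. 3, supporting them as a clade.
Char. 4: derived state 'present' in Gamma and Theta only — synapomorphy for {Gamma, Theta}.
Char. 5: derived state 'present' in Beta only — an autapomorphy, so it tells us nothing about relationships among taxa.
Only Alpha and Eta show the derived state 'present' for Char. 6, supporting them as a clade.
Most parsimonious ingroup topology: ((Eta,Alpha),(Beta,(Gamma,Theta))).
Gamma and Theta share a more recent common ancestor with each other than either does with Alpha, so Alpha is the least closely related of the three.

Alpha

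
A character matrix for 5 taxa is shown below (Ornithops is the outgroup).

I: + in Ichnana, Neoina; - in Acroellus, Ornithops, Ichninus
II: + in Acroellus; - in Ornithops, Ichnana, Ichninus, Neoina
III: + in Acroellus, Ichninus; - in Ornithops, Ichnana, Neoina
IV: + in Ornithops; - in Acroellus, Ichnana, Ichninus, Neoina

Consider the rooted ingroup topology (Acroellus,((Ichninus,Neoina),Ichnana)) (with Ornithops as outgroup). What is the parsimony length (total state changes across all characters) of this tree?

Map each character onto (Acroellus,((Ichninus,Neoina),Ichnana)) (rooted by Ornithops) and count the minimum state changes it requires (Fitch parsimony):
I: 2; II: 1; III: 2; IV: 1.
Total tree length = 6.

6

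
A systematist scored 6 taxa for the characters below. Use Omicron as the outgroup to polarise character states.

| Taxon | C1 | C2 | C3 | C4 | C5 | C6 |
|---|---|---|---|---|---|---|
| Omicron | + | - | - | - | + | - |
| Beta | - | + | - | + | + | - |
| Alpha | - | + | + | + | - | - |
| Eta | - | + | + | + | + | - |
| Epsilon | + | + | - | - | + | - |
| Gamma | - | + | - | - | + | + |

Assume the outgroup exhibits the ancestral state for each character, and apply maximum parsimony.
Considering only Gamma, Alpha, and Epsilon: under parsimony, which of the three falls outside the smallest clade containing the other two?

Character polarity is set by the outgroup: the derived state is whichever differs from the outgroup's state, so for C1, C5 the derived state is '-', and for the remaining characters it is '+'.
C1: derived state '-' in Alpha, Beta, Eta, and Gamma only — synapomorphy for {Alpha, Beta, Eta, Gamma}.
All ingroup taxa share the derived state '+' for C2; it defines the ingroup but does not resolve relationships within it.
Only Alpha and Eta show the derived state '+' for C3, supporting them as a clade.
C4 (derived state '+') is shared by Alpha, Beta, and Eta — a synapomorphy uniting that clade.
C5 (derived state '-') is unique to Alpha (autapomorphy; uninformative for grouping).
C6: derived state '+' in Gamma only — an autapomorphy, so it tells us nothing about relationships among taxa.
Most parsimonious ingroup topology: (((Beta,(Alpha,Eta)),Gamma),Epsilon).
Gamma and Alpha share a more recent common ancestor with each other than either does with Epsilon, so Epsilon is the least closely related of the three.

Epsilon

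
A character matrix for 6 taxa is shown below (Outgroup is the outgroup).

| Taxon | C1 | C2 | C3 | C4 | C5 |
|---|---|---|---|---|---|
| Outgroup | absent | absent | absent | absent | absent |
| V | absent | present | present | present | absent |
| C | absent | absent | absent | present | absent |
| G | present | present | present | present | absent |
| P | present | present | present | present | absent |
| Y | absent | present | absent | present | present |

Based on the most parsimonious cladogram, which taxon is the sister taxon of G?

P

The outgroup has state 'absent' for every character, so 'present' is the derived state throughout.
C1 (derived state 'present') is shared by G and P — a synapomorphy uniting that clade.
C2: derived state 'present' in G, P, V, and Y only — synapomorphy for {G, P, V, Y}.
Only G, P, and V show the derived state 'present' for C3, supporting them as a clade.
C4 (derived state 'present') is shared by all ingroup taxa — unites the whole ingroup.
C5 (derived state 'present') is unique to Y (autapomorphy; uninformative for grouping).
Most parsimonious ingroup topology: (((V,(G,P)),Y),C).
G and P form a cherry on this tree, so they are sister taxa.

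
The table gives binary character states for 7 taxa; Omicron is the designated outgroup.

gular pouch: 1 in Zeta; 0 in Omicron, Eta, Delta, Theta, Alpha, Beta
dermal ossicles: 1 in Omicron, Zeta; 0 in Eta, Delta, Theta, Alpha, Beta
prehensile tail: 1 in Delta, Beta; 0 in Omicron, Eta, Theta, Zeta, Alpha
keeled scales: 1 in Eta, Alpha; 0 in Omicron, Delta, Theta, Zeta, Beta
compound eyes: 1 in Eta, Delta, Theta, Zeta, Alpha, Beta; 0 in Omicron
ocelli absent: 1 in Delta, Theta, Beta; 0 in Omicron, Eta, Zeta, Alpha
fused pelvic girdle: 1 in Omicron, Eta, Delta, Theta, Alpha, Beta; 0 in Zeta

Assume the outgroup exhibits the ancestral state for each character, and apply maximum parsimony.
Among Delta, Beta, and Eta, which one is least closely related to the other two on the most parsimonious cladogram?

Eta

Character polarity is set by the outgroup: the derived state is whichever differs from the outgroup's state, so for dermal ossicles, fused pelvic girdle the derived state is '0', and for the remaining characters it is '1'.
gular pouch (derived state '1') is unique to Zeta (autapomorphy; uninformative for grouping).
Only Alpha, Beta, Delta, Eta, and Theta show the derived state '0' for dermal ossicles, supporting them as a clade.
prehensile tail: derived state '1' in Beta and Delta only — synapomorphy for {Beta, Delta}.
keeled scales (derived state '1') is shared by Alpha and Eta — a synapomorphy uniting that clade.
All ingroup taxa share the derived state '1' for compound eyes; it defines the ingroup but does not resolve relationships within it.
ocelli absent: derived state '1' in Beta, Delta, and Theta only — synapomorphy for {Beta, Delta, Theta}.
fused pelvic girdle: derived state '0' in Zeta only — an autapomorphy, so it tells us nothing about relationships among taxa.
Most parsimonious ingroup topology: (((Eta,Alpha),((Delta,Beta),Theta)),Zeta).
Beta and Delta share a more recent common ancestor with each other than either does with Eta, so Eta is the least closely related of the three.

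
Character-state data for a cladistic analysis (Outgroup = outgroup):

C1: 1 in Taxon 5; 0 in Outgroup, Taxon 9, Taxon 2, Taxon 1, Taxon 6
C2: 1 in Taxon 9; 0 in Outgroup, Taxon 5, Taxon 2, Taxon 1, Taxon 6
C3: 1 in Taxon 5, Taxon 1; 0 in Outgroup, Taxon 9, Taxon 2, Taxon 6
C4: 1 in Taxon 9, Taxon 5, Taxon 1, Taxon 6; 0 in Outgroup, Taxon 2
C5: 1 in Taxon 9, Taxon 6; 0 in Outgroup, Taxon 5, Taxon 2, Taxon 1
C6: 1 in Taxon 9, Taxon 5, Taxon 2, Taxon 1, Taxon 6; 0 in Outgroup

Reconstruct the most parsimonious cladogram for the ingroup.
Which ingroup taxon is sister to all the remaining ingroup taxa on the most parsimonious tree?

Taxon 2

The outgroup has state '0' for every character, so '1' is the derived state throughout.
C1: derived state '1' in Taxon 5 only — an autapomorphy, so it tells us nothing about relationships among taxa.
C2 (derived state '1') is unique to Taxon 9 (autapomorphy; uninformative for grouping).
C3: derived state '1' in Taxon 1 and Taxon 5 only — synapomorphy for {Taxon 1, Taxon 5}.
C4: derived state '1' in Taxon 1, Taxon 5, Taxon 6, and Taxon 9 only — synapomorphy for {Taxon 1, Taxon 5, Taxon 6, Taxon 9}.
C5 (derived state '1') is shared by Taxon 6 and Taxon 9 — a synapomorphy uniting that clade.
All ingroup taxa share the derived state '1' for C6; it defines the ingroup but does not resolve relationships within it.
Most parsimonious ingroup topology: (((Taxon 5,Taxon 1),(Taxon 9,Taxon 6)),Taxon 2).
Taxon 2 is sister to the clade containing all other ingroup taxa, so it is the earliest-diverging (most basal) ingroup lineage.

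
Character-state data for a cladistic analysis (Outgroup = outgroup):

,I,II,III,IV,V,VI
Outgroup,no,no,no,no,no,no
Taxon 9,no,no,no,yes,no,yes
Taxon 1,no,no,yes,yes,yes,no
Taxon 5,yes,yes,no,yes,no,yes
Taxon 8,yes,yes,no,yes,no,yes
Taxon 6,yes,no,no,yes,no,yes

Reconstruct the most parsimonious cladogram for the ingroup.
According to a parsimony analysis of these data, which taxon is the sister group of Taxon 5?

The outgroup has state 'no' for every character, so 'yes' is the derived state throughout.
I (derived state 'yes') is shared by Taxon 5, Taxon 6, and Taxon 8 — a synapomorphy uniting that clade.
II (derived state 'yes') is shared by Taxon 5 and Taxon 8 — a synapomorphy uniting that clade.
III (derived state 'yes') is unique to Taxon 1 (autapomorphy; uninformative for grouping).
IV (derived state 'yes') is shared by all ingroup taxa — unites the whole ingroup.
V (derived state 'yes') is unique to Taxon 1 (autapomorphy; uninformative for grouping).
VI: derived state 'yes' in Taxon 5, Taxon 6, Taxon 8, and Taxon 9 only — synapomorphy for {Taxon 5, Taxon 6, Taxon 8, Taxon 9}.
Most parsimonious ingroup topology: ((Taxon 9,((Taxon 5,Taxon 8),Taxon 6)),Taxon 1).
Taxon 5 and Taxon 8 form a cherry on this tree, so they are sister taxa.

Taxon 8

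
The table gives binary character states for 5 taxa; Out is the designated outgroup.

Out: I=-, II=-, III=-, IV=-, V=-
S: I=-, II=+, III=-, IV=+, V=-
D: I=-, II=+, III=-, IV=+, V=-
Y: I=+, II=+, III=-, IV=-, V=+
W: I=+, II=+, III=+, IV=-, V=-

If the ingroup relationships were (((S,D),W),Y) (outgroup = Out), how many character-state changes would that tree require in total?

6

Map each character onto (((S,D),W),Y) (rooted by Out) and count the minimum state changes it requires (Fitch parsimony):
I: 2; II: 1; III: 1; IV: 1; V: 1.
Total tree length = 6.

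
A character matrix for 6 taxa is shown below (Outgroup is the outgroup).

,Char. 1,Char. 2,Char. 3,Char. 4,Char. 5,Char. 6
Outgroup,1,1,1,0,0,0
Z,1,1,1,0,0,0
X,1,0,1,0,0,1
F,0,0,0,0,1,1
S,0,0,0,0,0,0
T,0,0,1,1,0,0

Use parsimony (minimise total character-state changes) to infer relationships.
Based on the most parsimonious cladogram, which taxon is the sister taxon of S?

F

Character polarity is set by the outgroup: the derived state is whichever differs from the outgroup's state, so for Char. 1, Char. 2, Char. 3 the derived state is '0', and for the remaining characters it is '1'.
Char. 1 (derived state '0') is shared by F, S, and T — a synapomorphy uniting that clade.
Only F, S, T, and X show the derived state '0' for Char. 2, supporting them as a clade.
Char. 3: derived state '0' in F and S only — synapomorphy for {F, S}.
Char. 4 (derived state '1') is unique to T (autapomorphy; uninformative for grouping).
Char. 5 (derived state '1') is unique to F (autapomorphy; uninformative for grouping).
Char. 6 groups F and X, which is incompatible with the clades supported by the remaining characters; treating it as convergent (homoplasy) costs fewer steps than any alternative tree.
Most parsimonious ingroup topology: (Z,(X,((F,S),T))).
S and F form a cherry on this tree, so they are sister taxa.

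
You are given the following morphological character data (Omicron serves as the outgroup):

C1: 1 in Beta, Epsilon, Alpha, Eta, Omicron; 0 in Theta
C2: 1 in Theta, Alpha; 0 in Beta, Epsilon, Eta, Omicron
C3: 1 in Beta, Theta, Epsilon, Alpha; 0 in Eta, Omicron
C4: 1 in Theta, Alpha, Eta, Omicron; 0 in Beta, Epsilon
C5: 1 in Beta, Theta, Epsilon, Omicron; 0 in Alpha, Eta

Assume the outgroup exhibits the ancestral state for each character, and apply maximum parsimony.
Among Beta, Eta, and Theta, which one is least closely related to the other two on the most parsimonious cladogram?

Character polarity is set by the outgroup: the derived state is whichever differs from the outgroup's state, so for C1, C4, C5 the derived state is '0', and for the remaining characters it is '1'.
C1 (derived state '0') is unique to Theta (autapomorphy; uninformative for grouping).
C2 (derived state '1') is shared by Alpha and Theta — a synapomorphy uniting that clade.
Only Alpha, Beta, Epsilon, and Theta show the derived state '1' for C3, supporting them as a clade.
C4 (derived state '0') is shared by Beta and Epsilon — a synapomorphy uniting that clade.
C5 (state '0') occurs in Alpha and Eta but conflicts with the nesting implied by the other characters — most parsimoniously interpreted as homoplasy.
Most parsimonious ingroup topology: (((Theta,Alpha),(Beta,Epsilon)),Eta).
Beta and Theta share a more recent common ancestor with each other than either does with Eta, so Eta is the least closely related of the three.

Eta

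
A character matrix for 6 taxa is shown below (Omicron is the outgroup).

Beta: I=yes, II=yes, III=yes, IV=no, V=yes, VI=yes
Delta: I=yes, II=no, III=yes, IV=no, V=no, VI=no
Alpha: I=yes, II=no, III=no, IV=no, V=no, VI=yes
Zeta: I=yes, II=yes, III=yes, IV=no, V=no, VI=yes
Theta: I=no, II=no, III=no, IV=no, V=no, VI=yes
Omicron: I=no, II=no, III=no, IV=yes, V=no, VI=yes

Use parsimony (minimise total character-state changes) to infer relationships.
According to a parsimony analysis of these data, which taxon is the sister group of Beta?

Zeta

Character polarity is set by the outgroup: the derived state is whichever differs from the outgroup's state, so for IV, VI the derived state is 'no', and for the remaining characters it is 'yes'.
I (derived state 'yes') is shared by Alpha, Beta, Delta, and Zeta — a synapomorphy uniting that clade.
Only Beta and Zeta show the derived state 'yes' for II, supporting them as a clade.
Only Beta, Delta, and Zeta show the derived state 'yes' for III, supporting them as a clade.
All ingroup taxa share the derived state 'no' for IV; it defines the ingroup but does not resolve relationships within it.
V: derived state 'yes' in Beta only — an autapomorphy, so it tells us nothing about relationships among taxa.
VI: derived state 'no' in Delta only — an autapomorphy, so it tells us nothing about relationships among taxa.
Most parsimonious ingroup topology: ((Alpha,(Delta,(Zeta,Beta))),Theta).
Beta and Zeta form a cherry on this tree, so they are sister taxa.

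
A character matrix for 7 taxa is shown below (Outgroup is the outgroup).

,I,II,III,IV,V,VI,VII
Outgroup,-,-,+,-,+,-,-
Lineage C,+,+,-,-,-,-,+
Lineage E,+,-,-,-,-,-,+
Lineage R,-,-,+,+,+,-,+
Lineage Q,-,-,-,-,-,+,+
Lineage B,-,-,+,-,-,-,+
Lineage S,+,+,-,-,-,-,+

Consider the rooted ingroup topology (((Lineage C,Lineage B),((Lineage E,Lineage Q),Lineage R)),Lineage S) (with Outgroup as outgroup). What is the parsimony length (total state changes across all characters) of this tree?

13

Map each character onto (((Lineage C,Lineage B),((Lineage E,Lineage Q),Lineage R)),Lineage S) (rooted by Outgroup) and count the minimum state changes it requires (Fitch parsimony):
I: 3; II: 2; III: 3; IV: 1; V: 2; VI: 1; VII: 1.
Total tree length = 13.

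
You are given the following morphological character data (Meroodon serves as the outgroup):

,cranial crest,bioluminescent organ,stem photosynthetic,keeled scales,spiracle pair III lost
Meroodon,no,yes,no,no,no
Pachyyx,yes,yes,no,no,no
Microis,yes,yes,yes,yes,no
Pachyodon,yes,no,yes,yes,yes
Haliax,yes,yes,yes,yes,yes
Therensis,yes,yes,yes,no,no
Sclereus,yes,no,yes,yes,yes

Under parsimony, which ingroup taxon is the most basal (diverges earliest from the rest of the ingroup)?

Character polarity is set by the outgroup: the derived state is whichever differs from the outgroup's state, so for bioluminescent organ the derived state is 'no', and for the remaining characters it is 'yes'.
cranial crest (derived state 'yes') is shared by all ingroup taxa — unites the whole ingroup.
bioluminescent organ (derived state 'no') is shared by Pachyodon and Sclereus — a synapomorphy uniting that clade.
stem photosynthetic: derived state 'yes' in Haliax, Microis, Pachyodon, Sclereus, and Therensis only — synapomorphy for {Haliax, Microis, Pachyodon, Sclereus, Therensis}.
Only Haliax, Microis, Pachyodon, and Sclereus show the derived state 'yes' for keeled scales, supporting them as a clade.
spiracle pair III lost (derived state 'yes') is shared by Haliax, Pachyodon, and Sclereus — a synapomorphy uniting that clade.
Most parsimonious ingroup topology: (Pachyyx,((Microis,((Pachyodon,Sclereus),Haliax)),Therensis)).
Pachyyx is sister to the clade containing all other ingroup taxa, so it is the earliest-diverging (most basal) ingroup lineage.

Pachyyx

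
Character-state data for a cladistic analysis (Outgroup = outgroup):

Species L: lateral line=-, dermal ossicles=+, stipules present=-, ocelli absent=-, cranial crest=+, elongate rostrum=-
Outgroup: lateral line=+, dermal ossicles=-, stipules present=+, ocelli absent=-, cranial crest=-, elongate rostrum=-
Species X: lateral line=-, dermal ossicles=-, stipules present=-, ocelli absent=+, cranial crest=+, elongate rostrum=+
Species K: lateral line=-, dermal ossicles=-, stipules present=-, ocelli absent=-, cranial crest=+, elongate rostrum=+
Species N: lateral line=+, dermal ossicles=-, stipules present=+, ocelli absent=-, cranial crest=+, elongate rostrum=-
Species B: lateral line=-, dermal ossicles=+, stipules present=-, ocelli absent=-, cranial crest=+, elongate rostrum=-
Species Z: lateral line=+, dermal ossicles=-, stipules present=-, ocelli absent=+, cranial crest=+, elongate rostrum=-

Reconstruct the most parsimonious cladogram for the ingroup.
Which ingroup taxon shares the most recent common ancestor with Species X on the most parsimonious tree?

Species K

Character polarity is set by the outgroup: the derived state is whichever differs from the outgroup's state, so for lateral line, stipules present the derived state is '-', and for the remaining characters it is '+'.
Only Species B, Species K, Species L, and Species X show the derived state '-' for lateral line, supporting them as a clade.
dermal ossicles: derived state '+' in Species B and Species L only — synapomorphy for {Species B, Species L}.
stipules present: derived state '-' in Species B, Species K, Species L, Species X, and Species Z only — synapomorphy for {Species B, Species K, Species L, Species X, Species Z}.
ocelli absent (state '+') occurs in Species X and Species Z but conflicts with the nesting implied by the other characters — most parsimoniously interpreted as homoplasy.
cranial crest (derived state '+') is shared by all ingroup taxa — unites the whole ingroup.
elongate rostrum (derived state '+') is shared by Species K and Species X — a synapomorphy uniting that clade.
Most parsimonious ingroup topology: (Species N,(((Species L,Species B),(Species X,Species K)),Species Z)).
Species X and Species K form a cherry on this tree, so they are sister taxa.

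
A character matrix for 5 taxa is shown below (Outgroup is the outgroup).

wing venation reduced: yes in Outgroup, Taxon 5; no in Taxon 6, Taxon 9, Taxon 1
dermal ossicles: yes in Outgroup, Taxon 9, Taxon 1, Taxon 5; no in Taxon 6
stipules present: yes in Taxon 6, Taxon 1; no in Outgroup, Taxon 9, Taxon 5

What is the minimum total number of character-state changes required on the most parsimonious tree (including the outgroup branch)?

3

Character polarity is set by the outgroup: the derived state is whichever differs from the outgroup's state, so for wing venation reduced, dermal ossicles the derived state is 'no', and for the remaining characters it is 'yes'.
wing venation reduced: derived state 'no' in Taxon 1, Taxon 6, and Taxon 9 only — synapomorphy for {Taxon 1, Taxon 6, Taxon 9}.
dermal ossicles (derived state 'no') is unique to Taxon 6 (autapomorphy; uninformative for grouping).
stipules present (derived state 'yes') is shared by Taxon 1 and Taxon 6 — a synapomorphy uniting that clade.
Most parsimonious ingroup topology: (((Taxon 6,Taxon 1),Taxon 9),Taxon 5).
Changes per character on this tree: wing venation reduced: 1; dermal ossicles: 1; stipules present: 1.
Total = 3.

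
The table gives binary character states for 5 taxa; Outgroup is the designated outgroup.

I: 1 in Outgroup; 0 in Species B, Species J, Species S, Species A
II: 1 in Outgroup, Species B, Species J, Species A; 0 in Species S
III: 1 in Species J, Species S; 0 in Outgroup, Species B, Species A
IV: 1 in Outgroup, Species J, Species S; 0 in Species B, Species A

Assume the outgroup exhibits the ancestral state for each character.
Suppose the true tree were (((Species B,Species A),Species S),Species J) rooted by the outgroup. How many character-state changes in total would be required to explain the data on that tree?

Map each character onto (((Species B,Species A),Species S),Species J) (rooted by Outgroup) and count the minimum state changes it requires (Fitch parsimony):
I: 1; II: 1; III: 2; IV: 1.
Total tree length = 5.

5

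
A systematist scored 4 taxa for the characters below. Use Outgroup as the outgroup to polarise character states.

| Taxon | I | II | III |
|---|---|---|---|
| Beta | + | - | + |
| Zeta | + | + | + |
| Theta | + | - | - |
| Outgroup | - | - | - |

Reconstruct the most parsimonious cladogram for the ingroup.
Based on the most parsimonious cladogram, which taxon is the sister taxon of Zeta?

Beta

The outgroup has state '-' for every character, so '+' is the derived state throughout.
All ingroup taxa share the derived state '+' for I; it defines the ingroup but does not resolve relationships within it.
II: derived state '+' in Zeta only — an autapomorphy, so it tells us nothing about relationships among taxa.
III (derived state '+') is shared by Beta and Zeta — a synapomorphy uniting that clade.
Most parsimonious ingroup topology: ((Beta,Zeta),Theta).
Zeta and Beta form a cherry on this tree, so they are sister taxa.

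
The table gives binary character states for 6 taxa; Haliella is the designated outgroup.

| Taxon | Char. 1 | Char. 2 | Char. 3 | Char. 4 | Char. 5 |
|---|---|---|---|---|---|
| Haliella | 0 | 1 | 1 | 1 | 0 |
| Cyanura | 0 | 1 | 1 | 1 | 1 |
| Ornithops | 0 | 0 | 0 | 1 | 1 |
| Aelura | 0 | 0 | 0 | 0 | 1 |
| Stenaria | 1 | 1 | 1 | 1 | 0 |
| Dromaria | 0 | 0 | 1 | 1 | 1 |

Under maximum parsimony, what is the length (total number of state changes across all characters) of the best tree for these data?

5

Character polarity is set by the outgroup: the derived state is whichever differs from the outgroup's state, so for Char. 2, Char. 3, Char. 4 the derived state is '0', and for the remaining characters it is '1'.
Char. 1 (derived state '1') is unique to Stenaria (autapomorphy; uninformative for grouping).
Char. 2 (derived state '0') is shared by Aelura, Dromaria, and Ornithops — a synapomorphy uniting that clade.
Char. 3 (derived state '0') is shared by Aelura and Ornithops — a synapomorphy uniting that clade.
Char. 4: derived state '0' in Aelura only — an autapomorphy, so it tells us nothing about relationships among taxa.
Char. 5: derived state '1' in Aelura, Cyanura, Dromaria, and Ornithops only — synapomorphy for {Aelura, Cyanura, Dromaria, Ornithops}.
Most parsimonious ingroup topology: ((Cyanura,((Ornithops,Aelura),Dromaria)),Stenaria).
Changes per character on this tree: Char. 1: 1; Char. 2: 1; Char. 3: 1; Char. 4: 1; Char. 5: 1.
Total = 5.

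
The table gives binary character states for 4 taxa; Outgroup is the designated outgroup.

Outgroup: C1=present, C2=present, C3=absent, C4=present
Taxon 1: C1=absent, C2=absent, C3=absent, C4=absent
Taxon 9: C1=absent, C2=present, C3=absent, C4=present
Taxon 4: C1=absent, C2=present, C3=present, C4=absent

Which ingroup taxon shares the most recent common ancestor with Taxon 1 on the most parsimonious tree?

Taxon 4

Character polarity is set by the outgroup: the derived state is whichever differs from the outgroup's state, so for C1, C2, C4 the derived state is 'absent', and for the remaining characters it is 'present'.
All ingroup taxa share the derived state 'absent' for C1; it defines the ingroup but does not resolve relationships within it.
C2 (derived state 'absent') is unique to Taxon 1 (autapomorphy; uninformative for grouping).
C3 (derived state 'present') is unique to Taxon 4 (autapomorphy; uninformative for grouping).
C4 (derived state 'absent') is shared by Taxon 1 and Taxon 4 — a synapomorphy uniting that clade.
Most parsimonious ingroup topology: ((Taxon 1,Taxon 4),Taxon 9).
Taxon 1 and Taxon 4 form a cherry on this tree, so they are sister taxa.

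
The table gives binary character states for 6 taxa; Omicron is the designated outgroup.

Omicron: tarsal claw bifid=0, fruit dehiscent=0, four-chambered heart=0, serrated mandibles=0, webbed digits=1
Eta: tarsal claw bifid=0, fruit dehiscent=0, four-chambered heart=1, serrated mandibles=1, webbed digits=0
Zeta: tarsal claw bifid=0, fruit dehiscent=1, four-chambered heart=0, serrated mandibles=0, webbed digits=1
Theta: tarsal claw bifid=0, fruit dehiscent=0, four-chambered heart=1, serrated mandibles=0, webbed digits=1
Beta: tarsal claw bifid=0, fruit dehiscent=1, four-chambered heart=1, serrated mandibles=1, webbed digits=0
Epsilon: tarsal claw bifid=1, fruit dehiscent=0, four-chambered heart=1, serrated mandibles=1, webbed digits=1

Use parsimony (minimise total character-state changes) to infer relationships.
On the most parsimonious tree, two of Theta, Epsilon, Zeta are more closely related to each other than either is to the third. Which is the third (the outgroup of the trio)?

Zeta

Character polarity is set by the outgroup: the derived state is whichever differs from the outgroup's state, so for webbed digits the derived state is '0', and for the remaining characters it is '1'.
tarsal claw bifid (derived state '1') is unique to Epsilon (autapomorphy; uninformative for grouping).
fruit dehiscent (state '1') occurs in Beta and Zeta but conflicts with the nesting implied by the other characters — most parsimoniously interpreted as homoplasy.
four-chambered heart (derived state '1') is shared by Beta, Epsilon, Eta, and Theta — a synapomorphy uniting that clade.
serrated mandibles: derived state '1' in Beta, Epsilon, and Eta only — synapomorphy for {Beta, Epsilon, Eta}.
webbed digits: derived state '0' in Beta and Eta only — synapomorphy for {Beta, Eta}.
Most parsimonious ingroup topology: ((((Eta,Beta),Epsilon),Theta),Zeta).
Epsilon and Theta share a more recent common ancestor with each other than either does with Zeta, so Zeta is the least closely related of the three.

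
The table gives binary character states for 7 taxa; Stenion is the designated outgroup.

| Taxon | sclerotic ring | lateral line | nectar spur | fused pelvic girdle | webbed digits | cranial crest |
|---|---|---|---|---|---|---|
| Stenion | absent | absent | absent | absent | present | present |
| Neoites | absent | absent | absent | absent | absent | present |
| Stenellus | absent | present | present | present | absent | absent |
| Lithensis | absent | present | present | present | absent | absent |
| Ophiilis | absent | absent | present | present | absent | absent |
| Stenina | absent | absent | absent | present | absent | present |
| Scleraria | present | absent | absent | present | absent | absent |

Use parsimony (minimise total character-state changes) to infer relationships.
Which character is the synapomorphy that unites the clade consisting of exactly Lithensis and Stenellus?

Character polarity is set by the outgroup: the derived state is whichever differs from the outgroup's state, so for webbed digits, cranial crest the derived state is 'absent', and for the remaining characters it is 'present'.
sclerotic ring: derived state 'present' in Scleraria only — an autapomorphy, so it tells us nothing about relationships among taxa.
Only Lithensis and Stenellus show the derived state 'present' for lateral line, supporting them as a clade.
nectar spur (derived state 'present') is shared by Lithensis, Ophiilis, and Stenellus — a synapomorphy uniting that clade.
Only Lithensis, Ophiilis, Scleraria, Stenellus, and Stenina show the derived state 'present' for fused pelvic girdle, supporting them as a clade.
webbed digits (derived state 'absent') is shared by all ingroup taxa — unites the whole ingroup.
cranial crest: derived state 'absent' in Lithensis, Ophiilis, Scleraria, and Stenellus only — synapomorphy for {Lithensis, Ophiilis, Scleraria, Stenellus}.
Most parsimonious ingroup topology: (Neoites,((((Stenellus,Lithensis),Ophiilis),Scleraria),Stenina)).
The clade {Lithensis, Stenellus} is supported by lateral line: its derived state 'present' occurs in exactly those taxa and in no other taxon (including the outgroup).

lateral line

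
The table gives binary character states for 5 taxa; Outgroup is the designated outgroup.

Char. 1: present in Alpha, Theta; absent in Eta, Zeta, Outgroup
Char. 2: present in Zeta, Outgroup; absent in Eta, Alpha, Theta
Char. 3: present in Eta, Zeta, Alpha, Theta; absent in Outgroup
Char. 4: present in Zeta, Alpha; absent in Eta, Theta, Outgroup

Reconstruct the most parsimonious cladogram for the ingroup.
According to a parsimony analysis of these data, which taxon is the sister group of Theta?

Alpha

Character polarity is set by the outgroup: the derived state is whichever differs from the outgroup's state, so for Char. 2 the derived state is 'absent', and for the remaining characters it is 'present'.
Char. 1: derived state 'present' in Alpha and Theta only — synapomorphy for {Alpha, Theta}.
Only Alpha, Eta, and Theta show the derived state 'absent' for Char. 2, supporting them as a clade.
Char. 3 (derived state 'present') is shared by all ingroup taxa — unites the whole ingroup.
Char. 4 (state 'present') occurs in Alpha and Zeta but conflicts with the nesting implied by the other characters — most parsimoniously interpreted as homoplasy.
Most parsimonious ingroup topology: (((Alpha,Theta),Eta),Zeta).
Theta and Alpha form a cherry on this tree, so they are sister taxa.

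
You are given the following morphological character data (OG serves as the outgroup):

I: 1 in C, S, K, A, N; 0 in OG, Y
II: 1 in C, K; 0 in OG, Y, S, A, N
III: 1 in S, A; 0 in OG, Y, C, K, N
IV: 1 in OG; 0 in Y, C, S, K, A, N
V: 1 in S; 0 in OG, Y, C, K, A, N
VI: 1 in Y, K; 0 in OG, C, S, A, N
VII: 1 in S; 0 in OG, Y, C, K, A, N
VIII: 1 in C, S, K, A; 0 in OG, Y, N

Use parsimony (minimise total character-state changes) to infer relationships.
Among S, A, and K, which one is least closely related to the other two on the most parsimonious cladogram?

K

Character polarity is set by the outgroup: the derived state is whichever differs from the outgroup's state, so for IV the derived state is '0', and for the remaining characters it is '1'.
I (derived state '1') is shared by A, C, K, N, and S — a synapomorphy uniting that clade.
II: derived state '1' in C and K only — synapomorphy for {C, K}.
III (derived state '1') is shared by A and S — a synapomorphy uniting that clade.
IV (derived state '0') is shared by all ingroup taxa — unites the whole ingroup.
V (derived state '1') is unique to S (autapomorphy; uninformative for grouping).
VI groups K and Y, which is incompatible with the clades supported by the remaining characters; treating it as convergent (homoplasy) costs fewer steps than any alternative tree.
VII (derived state '1') is unique to S (autapomorphy; uninformative for grouping).
Only A, C, K, and S show the derived state '1' for VIII, supporting them as a clade.
Most parsimonious ingroup topology: (Y,(((C,K),(S,A)),N)).
S and A share a more recent common ancestor with each other than either does with K, so K is the least closely related of the three.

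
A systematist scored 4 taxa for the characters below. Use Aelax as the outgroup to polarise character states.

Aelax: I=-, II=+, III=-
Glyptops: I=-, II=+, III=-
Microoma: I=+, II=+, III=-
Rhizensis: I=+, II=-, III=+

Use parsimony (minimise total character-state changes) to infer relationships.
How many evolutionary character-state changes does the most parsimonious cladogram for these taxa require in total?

3

Character polarity is set by the outgroup: the derived state is whichever differs from the outgroup's state, so for II the derived state is '-', and for the remaining characters it is '+'.
I: derived state '+' in Microoma and Rhizensis only — synapomorphy for {Microoma, Rhizensis}.
II: derived state '-' in Rhizensis only — an autapomorphy, so it tells us nothing about relationships among taxa.
III (derived state '+') is unique to Rhizensis (autapomorphy; uninformative for grouping).
Most parsimonious ingroup topology: (Glyptops,(Microoma,Rhizensis)).
Changes per character on this tree: I: 1; II: 1; III: 1.
Total = 3.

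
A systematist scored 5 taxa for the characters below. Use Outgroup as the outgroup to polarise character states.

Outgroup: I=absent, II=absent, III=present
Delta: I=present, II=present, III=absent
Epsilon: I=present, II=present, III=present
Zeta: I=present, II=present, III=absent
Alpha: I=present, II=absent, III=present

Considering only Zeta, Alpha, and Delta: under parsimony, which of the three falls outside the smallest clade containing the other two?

Alpha

Character polarity is set by the outgroup: the derived state is whichever differs from the outgroup's state, so for III the derived state is 'absent', and for the remaining characters it is 'present'.
I (derived state 'present') is shared by all ingroup taxa — unites the whole ingroup.
II (derived state 'present') is shared by Delta, Epsilon, and Zeta — a synapomorphy uniting that clade.
III (derived state 'absent') is shared by Delta and Zeta — a synapomorphy uniting that clade.
Most parsimonious ingroup topology: (((Delta,Zeta),Epsilon),Alpha).
Delta and Zeta share a more recent common ancestor with each other than either does with Alpha, so Alpha is the least closely related of the three.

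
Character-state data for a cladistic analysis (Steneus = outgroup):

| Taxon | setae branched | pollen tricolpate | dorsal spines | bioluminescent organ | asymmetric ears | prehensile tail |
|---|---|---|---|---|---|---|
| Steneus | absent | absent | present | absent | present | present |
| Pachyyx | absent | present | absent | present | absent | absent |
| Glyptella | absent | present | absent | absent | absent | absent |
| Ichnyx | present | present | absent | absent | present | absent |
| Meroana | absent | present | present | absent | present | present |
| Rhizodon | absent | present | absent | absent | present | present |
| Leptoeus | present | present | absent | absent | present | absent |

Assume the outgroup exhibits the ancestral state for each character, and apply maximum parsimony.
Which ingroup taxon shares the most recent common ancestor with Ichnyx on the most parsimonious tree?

Character polarity is set by the outgroup: the derived state is whichever differs from the outgroup's state, so for dorsal spines, asymmetric ears, prehensile tail the derived state is 'absent', and for the remaining characters it is 'present'.
setae branched (derived state 'present') is shared by Ichnyx and Leptoeus — a synapomorphy uniting that clade.
pollen tricolpate (derived state 'present') is shared by all ingroup taxa — unites the whole ingroup.
dorsal spines: derived state 'absent' in Glyptella, Ichnyx, Leptoeus, Pachyyx, and Rhizodon only — synapomorphy for {Glyptella, Ichnyx, Leptoeus, Pachyyx, Rhizodon}.
bioluminescent organ (derived state 'present') is unique to Pachyyx (autapomorphy; uninformative for grouping).
Only Glyptella and Pachyyx show the derived state 'absent' for asymmetric ears, supporting them as a clade.
Only Glyptella, Ichnyx, Leptoeus, and Pachyyx show the derived state 'absent' for prehensile tail, supporting them as a clade.
Most parsimonious ingroup topology: ((((Pachyyx,Glyptella),(Ichnyx,Leptoeus)),Rhizodon),Meroana).
Ichnyx and Leptoeus form a cherry on this tree, so they are sister taxa.

Leptoeus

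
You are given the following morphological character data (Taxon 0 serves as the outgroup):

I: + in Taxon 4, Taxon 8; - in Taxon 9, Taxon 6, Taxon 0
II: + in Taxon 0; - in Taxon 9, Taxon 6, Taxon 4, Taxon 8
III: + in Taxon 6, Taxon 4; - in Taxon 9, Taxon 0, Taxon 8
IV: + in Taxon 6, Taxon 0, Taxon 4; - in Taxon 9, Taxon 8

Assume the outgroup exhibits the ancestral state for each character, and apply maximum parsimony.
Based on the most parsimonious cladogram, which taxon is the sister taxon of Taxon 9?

Character polarity is set by the outgroup: the derived state is whichever differs from the outgroup's state, so for II, IV the derived state is '-', and for the remaining characters it is '+'.
I (state '+') occurs in Taxon 4 and Taxon 8 but conflicts with the nesting implied by the other characters — most parsimoniously interpreted as homoplasy.
All ingroup taxa share the derived state '-' for II; it defines the ingroup but does not resolve relationships within it.
III: derived state '+' in Taxon 4 and Taxon 6 only — synapomorphy for {Taxon 4, Taxon 6}.
Only Taxon 8 and Taxon 9 show the derived state '-' for IV, supporting them as a clade.
Most parsimonious ingroup topology: ((Taxon 4,Taxon 6),(Taxon 9,Taxon 8)).
Taxon 9 and Taxon 8 form a cherry on this tree, so they are sister taxa.

Taxon 8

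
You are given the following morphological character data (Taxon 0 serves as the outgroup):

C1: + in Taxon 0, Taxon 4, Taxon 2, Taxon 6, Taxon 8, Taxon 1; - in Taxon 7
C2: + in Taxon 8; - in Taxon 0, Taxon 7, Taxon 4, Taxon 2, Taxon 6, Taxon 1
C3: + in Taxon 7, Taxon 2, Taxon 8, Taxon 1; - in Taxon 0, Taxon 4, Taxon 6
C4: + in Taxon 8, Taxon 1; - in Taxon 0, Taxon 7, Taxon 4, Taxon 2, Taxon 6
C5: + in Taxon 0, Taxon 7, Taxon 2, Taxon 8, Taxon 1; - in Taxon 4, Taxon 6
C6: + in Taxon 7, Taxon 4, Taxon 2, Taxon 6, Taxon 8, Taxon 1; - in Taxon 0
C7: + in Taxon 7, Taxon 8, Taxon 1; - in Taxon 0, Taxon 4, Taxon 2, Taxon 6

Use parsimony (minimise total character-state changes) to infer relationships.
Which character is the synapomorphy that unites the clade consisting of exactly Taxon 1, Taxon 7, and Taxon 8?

C7

Character polarity is set by the outgroup: the derived state is whichever differs from the outgroup's state, so for C1, C5 the derived state is '-', and for the remaining characters it is '+'.
C1 (derived state '-') is unique to Taxon 7 (autapomorphy; uninformative for grouping).
C2: derived state '+' in Taxon 8 only — an autapomorphy, so it tells us nothing about relationships among taxa.
C3 (derived state '+') is shared by Taxon 1, Taxon 2, Taxon 7, and Taxon 8 — a synapomorphy uniting that clade.
C4 (derived state '+') is shared by Taxon 1 and Taxon 8 — a synapomorphy uniting that clade.
C5 (derived state '-') is shared by Taxon 4 and Taxon 6 — a synapomorphy uniting that clade.
All ingroup taxa share the derived state '+' for C6; it defines the ingroup but does not resolve relationships within it.
C7 (derived state '+') is shared by Taxon 1, Taxon 7, and Taxon 8 — a synapomorphy uniting that clade.
Most parsimonious ingroup topology: (((Taxon 7,(Taxon 8,Taxon 1)),Taxon 2),(Taxon 4,Taxon 6)).
The clade {Taxon 1, Taxon 7, Taxon 8} is supported by C7: its derived state '+' occurs in exactly those taxa and in no other taxon (including the outgroup).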